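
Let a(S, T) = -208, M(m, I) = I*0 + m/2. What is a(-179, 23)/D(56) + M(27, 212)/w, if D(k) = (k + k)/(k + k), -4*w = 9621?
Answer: -222358/1069 ≈ -208.01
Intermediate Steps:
w = -9621/4 (w = -1/4*9621 = -9621/4 ≈ -2405.3)
D(k) = 1 (D(k) = (2*k)/((2*k)) = (2*k)*(1/(2*k)) = 1)
M(m, I) = m/2 (M(m, I) = 0 + m*(1/2) = 0 + m/2 = m/2)
a(-179, 23)/D(56) + M(27, 212)/w = -208/1 + ((1/2)*27)/(-9621/4) = -208*1 + (27/2)*(-4/9621) = -208 - 6/1069 = -222358/1069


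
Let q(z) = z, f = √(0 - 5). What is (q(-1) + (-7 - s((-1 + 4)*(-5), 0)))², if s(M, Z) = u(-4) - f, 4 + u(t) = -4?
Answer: -5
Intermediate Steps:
f = I*√5 (f = √(-5) = I*√5 ≈ 2.2361*I)
u(t) = -8 (u(t) = -4 - 4 = -8)
s(M, Z) = -8 - I*√5
(q(-1) + (-7 - s((-1 + 4)*(-5), 0)))² = (-1 + (-7 - (-8 - I*√5)))² = (-1 + (-7 + (8 + I*√5)))² = (-1 + (1 + I*√5))² = (I*√5)² = -5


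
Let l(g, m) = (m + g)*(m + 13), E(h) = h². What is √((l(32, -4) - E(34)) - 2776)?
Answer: 4*I*√230 ≈ 60.663*I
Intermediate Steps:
l(g, m) = (13 + m)*(g + m) (l(g, m) = (g + m)*(13 + m) = (13 + m)*(g + m))
√((l(32, -4) - E(34)) - 2776) = √((((-4)² + 13*32 + 13*(-4) + 32*(-4)) - 1*34²) - 2776) = √(((16 + 416 - 52 - 128) - 1*1156) - 2776) = √((252 - 1156) - 2776) = √(-904 - 2776) = √(-3680) = 4*I*√230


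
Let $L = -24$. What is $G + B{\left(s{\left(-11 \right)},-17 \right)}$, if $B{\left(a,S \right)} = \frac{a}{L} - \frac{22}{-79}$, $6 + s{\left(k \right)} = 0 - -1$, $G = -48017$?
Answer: $- \frac{91039309}{1896} \approx -48017.0$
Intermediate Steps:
$s{\left(k \right)} = -5$ ($s{\left(k \right)} = -6 + \left(0 - -1\right) = -6 + \left(0 + 1\right) = -6 + 1 = -5$)
$B{\left(a,S \right)} = \frac{22}{79} - \frac{a}{24}$ ($B{\left(a,S \right)} = \frac{a}{-24} - \frac{22}{-79} = a \left(- \frac{1}{24}\right) - - \frac{22}{79} = - \frac{a}{24} + \frac{22}{79} = \frac{22}{79} - \frac{a}{24}$)
$G + B{\left(s{\left(-11 \right)},-17 \right)} = -48017 + \left(\frac{22}{79} - - \frac{5}{24}\right) = -48017 + \left(\frac{22}{79} + \frac{5}{24}\right) = -48017 + \frac{923}{1896} = - \frac{91039309}{1896}$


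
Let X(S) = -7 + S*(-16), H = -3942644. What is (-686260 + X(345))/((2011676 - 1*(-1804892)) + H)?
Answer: 691787/126076 ≈ 5.4871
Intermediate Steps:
X(S) = -7 - 16*S
(-686260 + X(345))/((2011676 - 1*(-1804892)) + H) = (-686260 + (-7 - 16*345))/((2011676 - 1*(-1804892)) - 3942644) = (-686260 + (-7 - 5520))/((2011676 + 1804892) - 3942644) = (-686260 - 5527)/(3816568 - 3942644) = -691787/(-126076) = -691787*(-1/126076) = 691787/126076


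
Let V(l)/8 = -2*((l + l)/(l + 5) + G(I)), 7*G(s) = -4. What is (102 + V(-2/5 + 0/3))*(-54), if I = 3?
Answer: -990468/161 ≈ -6152.0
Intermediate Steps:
G(s) = -4/7 (G(s) = (1/7)*(-4) = -4/7)
V(l) = 64/7 - 32*l/(5 + l) (V(l) = 8*(-2*((l + l)/(l + 5) - 4/7)) = 8*(-2*((2*l)/(5 + l) - 4/7)) = 8*(-2*(2*l/(5 + l) - 4/7)) = 8*(-2*(-4/7 + 2*l/(5 + l))) = 8*(8/7 - 4*l/(5 + l)) = 64/7 - 32*l/(5 + l))
(102 + V(-2/5 + 0/3))*(-54) = (102 + 160*(2 - (-2/5 + 0/3))/(7*(5 + (-2/5 + 0/3))))*(-54) = (102 + 160*(2 - (-2*1/5 + 0*(1/3)))/(7*(5 + (-2*1/5 + 0*(1/3)))))*(-54) = (102 + 160*(2 - (-2/5 + 0))/(7*(5 + (-2/5 + 0))))*(-54) = (102 + 160*(2 - 1*(-2/5))/(7*(5 - 2/5)))*(-54) = (102 + 160*(2 + 2/5)/(7*(23/5)))*(-54) = (102 + (160/7)*(5/23)*(12/5))*(-54) = (102 + 1920/161)*(-54) = (18342/161)*(-54) = -990468/161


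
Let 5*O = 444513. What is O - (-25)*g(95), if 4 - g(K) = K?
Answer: 433138/5 ≈ 86628.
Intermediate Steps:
g(K) = 4 - K
O = 444513/5 (O = (⅕)*444513 = 444513/5 ≈ 88903.)
O - (-25)*g(95) = 444513/5 - (-25)*(4 - 1*95) = 444513/5 - (-25)*(4 - 95) = 444513/5 - (-25)*(-91) = 444513/5 - 1*2275 = 444513/5 - 2275 = 433138/5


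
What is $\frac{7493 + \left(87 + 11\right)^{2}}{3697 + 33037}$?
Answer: $\frac{17097}{36734} \approx 0.46543$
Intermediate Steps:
$\frac{7493 + \left(87 + 11\right)^{2}}{3697 + 33037} = \frac{7493 + 98^{2}}{36734} = \left(7493 + 9604\right) \frac{1}{36734} = 17097 \cdot \frac{1}{36734} = \frac{17097}{36734}$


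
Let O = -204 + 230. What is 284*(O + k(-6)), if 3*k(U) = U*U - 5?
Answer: 30956/3 ≈ 10319.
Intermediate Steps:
k(U) = -5/3 + U**2/3 (k(U) = (U*U - 5)/3 = (U**2 - 5)/3 = (-5 + U**2)/3 = -5/3 + U**2/3)
O = 26
284*(O + k(-6)) = 284*(26 + (-5/3 + (1/3)*(-6)**2)) = 284*(26 + (-5/3 + (1/3)*36)) = 284*(26 + (-5/3 + 12)) = 284*(26 + 31/3) = 284*(109/3) = 30956/3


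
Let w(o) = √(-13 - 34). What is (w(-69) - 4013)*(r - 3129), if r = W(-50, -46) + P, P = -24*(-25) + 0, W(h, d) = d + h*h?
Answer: 300975 - 75*I*√47 ≈ 3.0098e+5 - 514.17*I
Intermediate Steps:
W(h, d) = d + h²
P = 600 (P = 600 + 0 = 600)
w(o) = I*√47 (w(o) = √(-47) = I*√47)
r = 3054 (r = (-46 + (-50)²) + 600 = (-46 + 2500) + 600 = 2454 + 600 = 3054)
(w(-69) - 4013)*(r - 3129) = (I*√47 - 4013)*(3054 - 3129) = (-4013 + I*√47)*(-75) = 300975 - 75*I*√47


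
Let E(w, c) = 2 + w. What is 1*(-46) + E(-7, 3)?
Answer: -51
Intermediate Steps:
1*(-46) + E(-7, 3) = 1*(-46) + (2 - 7) = -46 - 5 = -51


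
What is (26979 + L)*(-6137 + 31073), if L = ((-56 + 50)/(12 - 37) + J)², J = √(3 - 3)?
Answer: 420468612696/625 ≈ 6.7275e+8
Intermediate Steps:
J = 0 (J = √0 = 0)
L = 36/625 (L = ((-56 + 50)/(12 - 37) + 0)² = (-6/(-25) + 0)² = (-6*(-1/25) + 0)² = (6/25 + 0)² = (6/25)² = 36/625 ≈ 0.057600)
(26979 + L)*(-6137 + 31073) = (26979 + 36/625)*(-6137 + 31073) = (16861911/625)*24936 = 420468612696/625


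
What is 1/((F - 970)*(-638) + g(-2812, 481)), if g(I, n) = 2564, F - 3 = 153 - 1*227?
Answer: 1/666722 ≈ 1.4999e-6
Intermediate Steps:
F = -71 (F = 3 + (153 - 1*227) = 3 + (153 - 227) = 3 - 74 = -71)
1/((F - 970)*(-638) + g(-2812, 481)) = 1/((-71 - 970)*(-638) + 2564) = 1/(-1041*(-638) + 2564) = 1/(664158 + 2564) = 1/666722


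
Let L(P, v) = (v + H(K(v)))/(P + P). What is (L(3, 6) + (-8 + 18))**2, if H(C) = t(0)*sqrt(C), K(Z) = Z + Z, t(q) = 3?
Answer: (11 + sqrt(3))**2 ≈ 162.10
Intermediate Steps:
K(Z) = 2*Z
H(C) = 3*sqrt(C)
L(P, v) = (v + 3*sqrt(2)*sqrt(v))/(2*P) (L(P, v) = (v + 3*sqrt(2*v))/(P + P) = (v + 3*(sqrt(2)*sqrt(v)))/((2*P)) = (v + 3*sqrt(2)*sqrt(v))*(1/(2*P)) = (v + 3*sqrt(2)*sqrt(v))/(2*P))
(L(3, 6) + (-8 + 18))**2 = ((1/2)*(6 + 3*sqrt(2)*sqrt(6))/3 + (-8 + 18))**2 = ((1/2)*(1/3)*(6 + 6*sqrt(3)) + 10)**2 = ((1 + sqrt(3)) + 10)**2 = (11 + sqrt(3))**2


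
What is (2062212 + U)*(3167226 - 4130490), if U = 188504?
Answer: -2168033697024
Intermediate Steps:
(2062212 + U)*(3167226 - 4130490) = (2062212 + 188504)*(3167226 - 4130490) = 2250716*(-963264) = -2168033697024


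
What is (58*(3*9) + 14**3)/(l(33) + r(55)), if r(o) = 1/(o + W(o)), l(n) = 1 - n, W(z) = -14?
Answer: -176710/1311 ≈ -134.79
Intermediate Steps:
r(o) = 1/(-14 + o) (r(o) = 1/(o - 14) = 1/(-14 + o))
(58*(3*9) + 14**3)/(l(33) + r(55)) = (58*(3*9) + 14**3)/((1 - 1*33) + 1/(-14 + 55)) = (58*27 + 2744)/((1 - 33) + 1/41) = (1566 + 2744)/(-32 + 1/41) = 4310/(-1311/41) = 4310*(-41/1311) = -176710/1311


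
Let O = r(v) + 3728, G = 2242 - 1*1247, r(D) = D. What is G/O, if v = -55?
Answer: 995/3673 ≈ 0.27090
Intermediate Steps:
G = 995 (G = 2242 - 1247 = 995)
O = 3673 (O = -55 + 3728 = 3673)
G/O = 995/3673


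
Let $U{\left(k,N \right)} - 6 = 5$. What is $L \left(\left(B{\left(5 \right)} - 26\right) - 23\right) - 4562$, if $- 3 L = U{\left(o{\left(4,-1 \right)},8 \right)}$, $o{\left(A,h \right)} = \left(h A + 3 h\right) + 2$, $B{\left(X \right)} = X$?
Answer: $- \frac{13202}{3} \approx -4400.7$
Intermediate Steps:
$o{\left(A,h \right)} = 2 + 3 h + A h$ ($o{\left(A,h \right)} = \left(A h + 3 h\right) + 2 = \left(3 h + A h\right) + 2 = 2 + 3 h + A h$)
$U{\left(k,N \right)} = 11$ ($U{\left(k,N \right)} = 6 + 5 = 11$)
$L = - \frac{11}{3}$ ($L = \left(- \frac{1}{3}\right) 11 = - \frac{11}{3} \approx -3.6667$)
$L \left(\left(B{\left(5 \right)} - 26\right) - 23\right) - 4562 = - \frac{11 \left(\left(5 - 26\right) - 23\right)}{3} - 4562 = - \frac{11 \left(-21 - 23\right)}{3} - 4562 = \left(- \frac{11}{3}\right) \left(-44\right) - 4562 = \frac{484}{3} - 4562 = - \frac{13202}{3}$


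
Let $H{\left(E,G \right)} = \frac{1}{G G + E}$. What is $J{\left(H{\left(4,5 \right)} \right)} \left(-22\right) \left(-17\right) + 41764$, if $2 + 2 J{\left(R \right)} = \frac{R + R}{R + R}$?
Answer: $41577$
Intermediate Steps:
$H{\left(E,G \right)} = \frac{1}{E + G^{2}}$ ($H{\left(E,G \right)} = \frac{1}{G^{2} + E} = \frac{1}{E + G^{2}}$)
$J{\left(R \right)} = - \frac{1}{2}$ ($J{\left(R \right)} = -1 + \frac{\left(R + R\right) \frac{1}{R + R}}{2} = -1 + \frac{2 R \frac{1}{2 R}}{2} = -1 + \frac{1}{2} \cdot 1 = -1 + \frac{1}{2} = - \frac{1}{2}$)
$J{\left(H{\left(4,5 \right)} \right)} \left(-22\right) \left(-17\right) + 41764 = \left(- \frac{1}{2}\right) \left(-22\right) \left(-17\right) + 41764 = 11 \left(-17\right) + 41764 = -187 + 41764 = 41577$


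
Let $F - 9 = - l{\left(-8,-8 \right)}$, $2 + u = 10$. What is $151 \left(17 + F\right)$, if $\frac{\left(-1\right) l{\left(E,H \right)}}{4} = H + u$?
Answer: $3926$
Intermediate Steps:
$u = 8$ ($u = -2 + 10 = 8$)
$l{\left(E,H \right)} = -32 - 4 H$ ($l{\left(E,H \right)} = - 4 \left(H + 8\right) = - 4 \left(8 + H\right) = -32 - 4 H$)
$F = 9$ ($F = 9 - \left(-32 - -32\right) = 9 - \left(-32 + 32\right) = 9 - 0 = 9 + 0 = 9$)
$151 \left(17 + F\right) = 151 \left(17 + 9\right) = 151 \cdot 26 = 3926$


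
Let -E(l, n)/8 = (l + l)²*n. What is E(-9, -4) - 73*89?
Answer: 3871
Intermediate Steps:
E(l, n) = -32*n*l² (E(l, n) = -8*(l + l)²*n = -8*(2*l)²*n = -8*4*l²*n = -32*n*l²)
E(-9, -4) - 73*89 = -32*(-4)*(-9)² - 73*89 = -32*(-4)*81 - 6497 = 10368 - 6497 = 3871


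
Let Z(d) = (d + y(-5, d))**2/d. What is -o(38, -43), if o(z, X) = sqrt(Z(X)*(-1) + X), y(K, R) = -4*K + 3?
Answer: -3*I*sqrt(6923)/43 ≈ -5.805*I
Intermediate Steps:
y(K, R) = 3 - 4*K
Z(d) = (23 + d)**2/d (Z(d) = (d + (3 - 4*(-5)))**2/d = (d + (3 + 20))**2/d = (d + 23)**2/d = (23 + d)**2/d)
o(z, X) = sqrt(X - (23 + X)**2/X) (o(z, X) = sqrt(((23 + X)**2/X)*(-1) + X) = sqrt(-(23 + X)**2/X + X) = sqrt(X - (23 + X)**2/X))
-o(38, -43) = -sqrt(-46 - 529/(-43)) = -sqrt(-46 - 529*(-1/43)) = -sqrt(-46 + 529/43) = -sqrt(-1449/43) = -3*I*sqrt(6923)/43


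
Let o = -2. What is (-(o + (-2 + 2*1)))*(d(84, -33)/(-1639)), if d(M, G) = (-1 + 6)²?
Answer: -50/1639 ≈ -0.030506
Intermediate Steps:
d(M, G) = 25 (d(M, G) = 5² = 25)
(-(o + (-2 + 2*1)))*(d(84, -33)/(-1639)) = (-(-2 + (-2 + 2*1)))*(25/(-1639)) = (-(-2 + (-2 + 2)))*(25*(-1/1639)) = -(-2 + 0)*(-25/1639) = -1*(-2)*(-25/1639) = 2*(-25/1639) = -50/1639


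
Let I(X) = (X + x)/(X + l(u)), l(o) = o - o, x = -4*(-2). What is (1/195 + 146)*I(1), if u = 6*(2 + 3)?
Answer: 85413/65 ≈ 1314.0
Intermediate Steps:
u = 30 (u = 6*5 = 30)
x = 8
l(o) = 0
I(X) = (8 + X)/X (I(X) = (X + 8)/(X + 0) = (8 + X)/X)
(1/195 + 146)*I(1) = (1/195 + 146)*((8 + 1)/1) = (1/195 + 146)*(1*9) = (28471/195)*9 = 85413/65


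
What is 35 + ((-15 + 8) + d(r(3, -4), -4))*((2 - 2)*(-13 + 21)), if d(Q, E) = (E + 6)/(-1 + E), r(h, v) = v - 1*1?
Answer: 35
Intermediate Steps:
r(h, v) = -1 + v (r(h, v) = v - 1 = -1 + v)
d(Q, E) = (6 + E)/(-1 + E)
35 + ((-15 + 8) + d(r(3, -4), -4))*((2 - 2)*(-13 + 21)) = 35 + ((-15 + 8) + (6 - 4)/(-1 - 4))*((2 - 2)*(-13 + 21)) = 35 + (-7 + 2/(-5))*(0*8) = 35 + (-7 - ⅕*2)*0 = 35 + (-7 - ⅖)*0 = 35 - 37/5*0 = 35 + 0 = 35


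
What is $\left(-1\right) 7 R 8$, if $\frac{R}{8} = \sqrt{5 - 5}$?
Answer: $0$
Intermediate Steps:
$R = 0$ ($R = 8 \sqrt{5 - 5} = 8 \sqrt{0} = 8 \cdot 0 = 0$)
$\left(-1\right) 7 R 8 = \left(-1\right) 7 \cdot 0 \cdot 8 = \left(-7\right) 0 \cdot 8 = 0 \cdot 8 = 0$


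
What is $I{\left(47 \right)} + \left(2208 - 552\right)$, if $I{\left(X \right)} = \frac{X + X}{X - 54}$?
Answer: $\frac{11498}{7} \approx 1642.6$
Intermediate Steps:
$I{\left(X \right)} = \frac{2 X}{-54 + X}$
$I{\left(47 \right)} + \left(2208 - 552\right) = 2 \cdot 47 \frac{1}{-54 + 47} + \left(2208 - 552\right) = 2 \cdot 47 \frac{1}{-7} + \left(2208 - 552\right) = 2 \cdot 47 \left(- \frac{1}{7}\right) + 1656 = - \frac{94}{7} + 1656 = \frac{11498}{7}$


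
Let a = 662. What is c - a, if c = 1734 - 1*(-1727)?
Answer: 2799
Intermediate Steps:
c = 3461 (c = 1734 + 1727 = 3461)
c - a = 3461 - 1*662 = 3461 - 662 = 2799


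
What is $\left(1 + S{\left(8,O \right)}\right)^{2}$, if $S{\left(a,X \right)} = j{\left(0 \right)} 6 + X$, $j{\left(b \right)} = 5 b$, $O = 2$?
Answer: $9$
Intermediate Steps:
$S{\left(a,X \right)} = X$ ($S{\left(a,X \right)} = 5 \cdot 0 \cdot 6 + X = 0 \cdot 6 + X = 0 + X = X$)
$\left(1 + S{\left(8,O \right)}\right)^{2} = \left(1 + 2\right)^{2} = 3^{2} = 9$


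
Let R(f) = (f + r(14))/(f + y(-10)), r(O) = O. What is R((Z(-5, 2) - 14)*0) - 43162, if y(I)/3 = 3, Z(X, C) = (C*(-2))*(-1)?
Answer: -388444/9 ≈ -43160.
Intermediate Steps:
Z(X, C) = 2*C (Z(X, C) = -2*C*(-1) = 2*C)
y(I) = 9 (y(I) = 3*3 = 9)
R(f) = (14 + f)/(9 + f) (R(f) = (f + 14)/(f + 9) = (14 + f)/(9 + f))
R((Z(-5, 2) - 14)*0) - 43162 = (14 + (2*2 - 14)*0)/(9 + (2*2 - 14)*0) - 43162 = (14 + (4 - 14)*0)/(9 + (4 - 14)*0) - 43162 = (14 - 10*0)/(9 - 10*0) - 43162 = (14 + 0)/(9 + 0) - 43162 = 14/9 - 43162 = -388444/9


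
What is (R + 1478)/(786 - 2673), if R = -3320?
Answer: 614/629 ≈ 0.97615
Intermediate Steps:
(R + 1478)/(786 - 2673) = (-3320 + 1478)/(786 - 2673) = -1842/(-1887) = -1842*(-1/1887) = 614/629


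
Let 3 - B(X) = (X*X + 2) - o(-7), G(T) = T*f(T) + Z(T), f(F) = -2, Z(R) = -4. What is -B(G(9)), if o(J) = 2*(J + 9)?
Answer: 479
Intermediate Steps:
o(J) = 18 + 2*J (o(J) = 2*(9 + J) = 18 + 2*J)
G(T) = -4 - 2*T (G(T) = T*(-2) - 4 = -2*T - 4 = -4 - 2*T)
B(X) = 5 - X**2 (B(X) = 3 - ((X*X + 2) - (18 + 2*(-7))) = 3 - ((X**2 + 2) - (18 - 14)) = 3 - ((2 + X**2) - 1*4) = 3 - ((2 + X**2) - 4) = 3 - (-2 + X**2) = 3 + (2 - X**2) = 5 - X**2)
-B(G(9)) = -(5 - (-4 - 2*9)**2) = -(5 - (-4 - 18)**2) = -(5 - 1*(-22)**2) = -(5 - 1*484) = -(5 - 484) = -1*(-479) = 479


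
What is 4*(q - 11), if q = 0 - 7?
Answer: -72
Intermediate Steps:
q = -7
4*(q - 11) = 4*(-7 - 11) = 4*(-18) = -72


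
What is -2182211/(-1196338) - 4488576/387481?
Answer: -4524288734197/463558244578 ≈ -9.7599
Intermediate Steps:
-2182211/(-1196338) - 4488576/387481 = -2182211*(-1/1196338) - 4488576*1/387481 = 2182211/1196338 - 4488576/387481 = -4524288734197/463558244578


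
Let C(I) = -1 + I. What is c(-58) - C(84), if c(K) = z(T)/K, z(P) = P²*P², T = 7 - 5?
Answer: -2415/29 ≈ -83.276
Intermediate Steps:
T = 2
z(P) = P⁴
c(K) = 16/K (c(K) = 2⁴/K = 16/K)
c(-58) - C(84) = 16/(-58) - (-1 + 84) = 16*(-1/58) - 1*83 = -8/29 - 83 = -2415/29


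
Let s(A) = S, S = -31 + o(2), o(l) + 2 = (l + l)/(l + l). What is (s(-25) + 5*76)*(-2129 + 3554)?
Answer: 495900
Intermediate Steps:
o(l) = -1 (o(l) = -2 + (l + l)/(l + l) = -2 + (2*l)/((2*l)) = -2 + (2*l)*(1/(2*l)) = -2 + 1 = -1)
S = -32 (S = -31 - 1 = -32)
s(A) = -32
(s(-25) + 5*76)*(-2129 + 3554) = (-32 + 5*76)*(-2129 + 3554) = (-32 + 380)*1425 = 348*1425 = 495900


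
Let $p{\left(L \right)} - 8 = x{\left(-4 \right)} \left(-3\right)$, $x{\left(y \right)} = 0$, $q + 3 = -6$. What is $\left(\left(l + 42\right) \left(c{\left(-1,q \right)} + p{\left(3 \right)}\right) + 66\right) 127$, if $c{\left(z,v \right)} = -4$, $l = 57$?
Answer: $58674$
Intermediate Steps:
$q = -9$ ($q = -3 - 6 = -9$)
$p{\left(L \right)} = 8$ ($p{\left(L \right)} = 8 + 0 \left(-3\right) = 8 + 0 = 8$)
$\left(\left(l + 42\right) \left(c{\left(-1,q \right)} + p{\left(3 \right)}\right) + 66\right) 127 = \left(\left(57 + 42\right) \left(-4 + 8\right) + 66\right) 127 = \left(99 \cdot 4 + 66\right) 127 = \left(396 + 66\right) 127 = 462 \cdot 127 = 58674$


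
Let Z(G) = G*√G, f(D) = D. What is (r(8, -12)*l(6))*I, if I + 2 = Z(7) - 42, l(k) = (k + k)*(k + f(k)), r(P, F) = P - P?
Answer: 0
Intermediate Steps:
r(P, F) = 0
l(k) = 4*k² (l(k) = (k + k)*(k + k) = (2*k)*(2*k) = 4*k²)
Z(G) = G^(3/2)
I = -44 + 7*√7 (I = -2 + (7^(3/2) - 42) = -2 + (7*√7 - 42) = -2 + (-42 + 7*√7) = -44 + 7*√7 ≈ -25.480)
(r(8, -12)*l(6))*I = (0*(4*6²))*(-44 + 7*√7) = (0*(4*36))*(-44 + 7*√7) = (0*144)*(-44 + 7*√7) = 0*(-44 + 7*√7) = 0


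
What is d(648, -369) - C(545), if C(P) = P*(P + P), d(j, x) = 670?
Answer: -593380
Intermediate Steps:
C(P) = 2*P² (C(P) = P*(2*P) = 2*P²)
d(648, -369) - C(545) = 670 - 2*545² = 670 - 2*297025 = 670 - 1*594050 = 670 - 594050 = -593380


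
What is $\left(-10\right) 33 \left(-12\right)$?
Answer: $3960$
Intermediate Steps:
$\left(-10\right) 33 \left(-12\right) = \left(-330\right) \left(-12\right) = 3960$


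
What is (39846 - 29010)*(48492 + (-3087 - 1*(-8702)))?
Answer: 586303452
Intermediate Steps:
(39846 - 29010)*(48492 + (-3087 - 1*(-8702))) = 10836*(48492 + (-3087 + 8702)) = 10836*(48492 + 5615) = 10836*54107 = 586303452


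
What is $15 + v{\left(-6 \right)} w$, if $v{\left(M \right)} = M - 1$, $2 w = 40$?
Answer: $-125$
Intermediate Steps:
$w = 20$ ($w = \frac{1}{2} \cdot 40 = 20$)
$v{\left(M \right)} = -1 + M$
$15 + v{\left(-6 \right)} w = 15 + \left(-1 - 6\right) 20 = 15 - 140 = -125$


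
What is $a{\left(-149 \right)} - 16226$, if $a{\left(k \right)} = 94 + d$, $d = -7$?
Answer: $-16139$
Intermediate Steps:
$a{\left(k \right)} = 87$ ($a{\left(k \right)} = 94 - 7 = 87$)
$a{\left(-149 \right)} - 16226 = 87 - 16226 = -16139$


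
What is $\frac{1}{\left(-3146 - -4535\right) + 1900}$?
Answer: $\frac{1}{3289} \approx 0.00030404$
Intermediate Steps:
$\frac{1}{\left(-3146 - -4535\right) + 1900} = \frac{1}{\left(-3146 + 4535\right) + 1900} = \frac{1}{1389 + 1900} = \frac{1}{3289}$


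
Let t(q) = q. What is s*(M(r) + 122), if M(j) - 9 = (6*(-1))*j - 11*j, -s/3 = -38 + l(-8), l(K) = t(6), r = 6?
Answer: 2784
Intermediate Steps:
l(K) = 6
s = 96 (s = -3*(-38 + 6) = -3*(-32) = 96)
M(j) = 9 - 17*j (M(j) = 9 + ((6*(-1))*j - 11*j) = 9 + (-6*j - 11*j) = 9 - 17*j)
s*(M(r) + 122) = 96*((9 - 17*6) + 122) = 96*((9 - 102) + 122) = 96*(-93 + 122) = 96*29 = 2784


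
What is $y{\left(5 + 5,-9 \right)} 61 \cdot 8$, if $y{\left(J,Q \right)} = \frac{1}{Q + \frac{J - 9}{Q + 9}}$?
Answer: $0$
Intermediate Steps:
$y{\left(J,Q \right)} = \frac{1}{Q + \frac{-9 + J}{9 + Q}}$
$y{\left(5 + 5,-9 \right)} 61 \cdot 8 = \frac{9 - 9}{-9 + \left(5 + 5\right) + \left(-9\right)^{2} + 9 \left(-9\right)} 61 \cdot 8 = \frac{1}{-9 + 10 + 81 - 81} \cdot 0 \cdot 61 \cdot 8 = 1^{-1} \cdot 0 \cdot 61 \cdot 8 = 1 \cdot 0 \cdot 61 \cdot 8 = 0 \cdot 61 \cdot 8 = 0 \cdot 8 = 0$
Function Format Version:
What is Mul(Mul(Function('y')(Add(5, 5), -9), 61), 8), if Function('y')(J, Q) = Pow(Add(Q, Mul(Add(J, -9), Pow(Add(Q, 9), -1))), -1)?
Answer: 0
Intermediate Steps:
Function('y')(J, Q) = Pow(Add(Q, Mul(Pow(Add(9, Q), -1), Add(-9, J))), -1) (Function('y')(J, Q) = Pow(Add(Q, Mul(Add(-9, J), Pow(Add(9, Q), -1))), -1) = Pow(Add(Q, Mul(Pow(Add(9, Q), -1), Add(-9, J))), -1))
Mul(Mul(Function('y')(Add(5, 5), -9), 61), 8) = Mul(Mul(Mul(Pow(Add(-9, Add(5, 5), Pow(-9, 2), Mul(9, -9)), -1), Add(9, -9)), 61), 8) = Mul(Mul(Mul(Pow(Add(-9, 10, 81, -81), -1), 0), 61), 8) = Mul(Mul(Mul(Pow(1, -1), 0), 61), 8) = Mul(Mul(Mul(1, 0), 61), 8) = Mul(Mul(0, 61), 8) = Mul(0, 8) = 0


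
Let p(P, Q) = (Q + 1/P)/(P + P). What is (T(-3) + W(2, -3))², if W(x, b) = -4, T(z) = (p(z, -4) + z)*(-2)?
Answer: 25/81 ≈ 0.30864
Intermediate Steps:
p(P, Q) = (Q + 1/P)/(2*P) (p(P, Q) = (Q + 1/P)/((2*P)) = (Q + 1/P)*(1/(2*P)) = (Q + 1/P)/(2*P))
T(z) = -2*z - (1 - 4*z)/z² (T(z) = ((1 + z*(-4))/(2*z²) + z)*(-2) = ((1 - 4*z)/(2*z²) + z)*(-2) = (z + (1 - 4*z)/(2*z²))*(-2) = -2*z - (1 - 4*z)/z²)
(T(-3) + W(2, -3))² = ((-1/(-3)² - 2*(-3) + 4/(-3)) - 4)² = ((-1*⅑ + 6 + 4*(-⅓)) - 4)² = ((-⅑ + 6 - 4/3) - 4)² = (41/9 - 4)² = (5/9)² = 25/81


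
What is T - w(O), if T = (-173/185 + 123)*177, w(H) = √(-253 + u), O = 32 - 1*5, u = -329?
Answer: 3997014/185 - I*√582 ≈ 21605.0 - 24.125*I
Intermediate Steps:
O = 27 (O = 32 - 5 = 27)
w(H) = I*√582 (w(H) = √(-253 - 329) = √(-582) = I*√582)
T = 3997014/185 (T = (-173*1/185 + 123)*177 = (-173/185 + 123)*177 = (22582/185)*177 = 3997014/185 ≈ 21605.)
T - w(O) = 3997014/185 - I*√582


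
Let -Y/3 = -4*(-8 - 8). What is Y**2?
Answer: 36864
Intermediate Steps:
Y = -192 (Y = -(-12)*(-8 - 8) = -(-12)*(-16) = -3*64 = -192)
Y**2 = (-192)**2 = 36864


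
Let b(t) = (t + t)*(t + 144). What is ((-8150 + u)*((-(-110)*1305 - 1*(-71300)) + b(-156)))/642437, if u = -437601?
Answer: -97438494094/642437 ≈ -1.5167e+5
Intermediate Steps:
b(t) = 2*t*(144 + t) (b(t) = (2*t)*(144 + t) = 2*t*(144 + t))
((-8150 + u)*((-(-110)*1305 - 1*(-71300)) + b(-156)))/642437 = ((-8150 - 437601)*((-(-110)*1305 - 1*(-71300)) + 2*(-156)*(144 - 156)))/642437 = -445751*((-110*(-1305) + 71300) + 2*(-156)*(-12))*(1/642437) = -445751*((143550 + 71300) + 3744)*(1/642437) = -445751*(214850 + 3744)*(1/642437) = -445751*218594*(1/642437) = -97438494094*1/642437 = -97438494094/642437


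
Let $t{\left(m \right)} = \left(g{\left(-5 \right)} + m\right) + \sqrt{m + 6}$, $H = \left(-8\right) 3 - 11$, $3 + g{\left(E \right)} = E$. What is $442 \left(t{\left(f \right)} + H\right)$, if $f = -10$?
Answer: $-23426 + 884 i \approx -23426.0 + 884.0 i$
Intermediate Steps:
$g{\left(E \right)} = -3 + E$
$H = -35$ ($H = -24 - 11 = -35$)
$t{\left(m \right)} = -8 + m + \sqrt{6 + m}$ ($t{\left(m \right)} = \left(\left(-3 - 5\right) + m\right) + \sqrt{m + 6} = \left(-8 + m\right) + \sqrt{6 + m} = -8 + m + \sqrt{6 + m}$)
$442 \left(t{\left(f \right)} + H\right) = 442 \left(\left(-8 - 10 + \sqrt{6 - 10}\right) - 35\right) = 442 \left(\left(-8 - 10 + \sqrt{-4}\right) - 35\right) = 442 \left(\left(-8 - 10 + 2 i\right) - 35\right) = 442 \left(\left(-18 + 2 i\right) - 35\right) = 442 \left(-53 + 2 i\right) = -23426 + 884 i$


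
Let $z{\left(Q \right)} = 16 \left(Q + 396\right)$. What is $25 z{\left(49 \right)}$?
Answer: $178000$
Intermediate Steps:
$z{\left(Q \right)} = 6336 + 16 Q$ ($z{\left(Q \right)} = 16 \left(396 + Q\right) = 6336 + 16 Q$)
$25 z{\left(49 \right)} = 25 \left(6336 + 16 \cdot 49\right) = 25 \left(6336 + 784\right) = 25 \cdot 7120 = 178000$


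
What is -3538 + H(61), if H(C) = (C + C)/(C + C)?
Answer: -3537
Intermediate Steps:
H(C) = 1 (H(C) = (2*C)/((2*C)) = (2*C)*(1/(2*C)) = 1)
-3538 + H(61) = -3538 + 1 = -3537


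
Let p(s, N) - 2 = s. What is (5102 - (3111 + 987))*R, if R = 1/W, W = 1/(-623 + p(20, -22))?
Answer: -603404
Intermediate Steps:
p(s, N) = 2 + s
W = -1/601 (W = 1/(-623 + (2 + 20)) = 1/(-623 + 22) = 1/(-601) = -1/601 ≈ -0.0016639)
R = -601 (R = 1/(-1/601) = -601)
(5102 - (3111 + 987))*R = (5102 - (3111 + 987))*(-601) = (5102 - 1*4098)*(-601) = (5102 - 4098)*(-601) = 1004*(-601) = -603404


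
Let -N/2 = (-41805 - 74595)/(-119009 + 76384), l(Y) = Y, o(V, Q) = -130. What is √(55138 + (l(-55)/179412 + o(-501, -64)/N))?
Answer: √1856275282063290887/5800988 ≈ 234.87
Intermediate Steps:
N = -9312/1705 (N = -2*(-41805 - 74595)/(-119009 + 76384) = -(-232800)/(-42625) = -(-232800)*(-1)/42625 = -2*4656/1705 = -9312/1705 ≈ -5.4616)
√(55138 + (l(-55)/179412 + o(-501, -64)/N)) = √(55138 + (-55/179412 - 130/(-9312/1705))) = √(55138 + (-55*1/179412 - 130*(-1705/9312))) = √(55138 + (-55/179412 + 110825/4656)) = √(55138 + 552307745/23203952) = √(1279971813121/23203952) = √1856275282063290887/5800988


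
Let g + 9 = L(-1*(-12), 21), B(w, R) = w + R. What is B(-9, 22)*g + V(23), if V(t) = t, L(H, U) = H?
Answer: 62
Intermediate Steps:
B(w, R) = R + w
g = 3 (g = -9 - 1*(-12) = -9 + 12 = 3)
B(-9, 22)*g + V(23) = (22 - 9)*3 + 23 = 13*3 + 23 = 39 + 23 = 62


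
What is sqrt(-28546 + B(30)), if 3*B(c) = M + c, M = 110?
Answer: I*sqrt(256494)/3 ≈ 168.82*I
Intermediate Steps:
B(c) = 110/3 + c/3 (B(c) = (110 + c)/3 = 110/3 + c/3)
sqrt(-28546 + B(30)) = sqrt(-28546 + (110/3 + (1/3)*30)) = sqrt(-28546 + (110/3 + 10)) = sqrt(-28546 + 140/3) = sqrt(-85498/3) = I*sqrt(256494)/3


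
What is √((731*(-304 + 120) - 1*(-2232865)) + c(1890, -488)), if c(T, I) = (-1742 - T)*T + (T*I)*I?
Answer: √445326041 ≈ 21103.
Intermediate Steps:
c(T, I) = T*I² + T*(-1742 - T) (c(T, I) = T*(-1742 - T) + (I*T)*I = T*(-1742 - T) + T*I² = T*I² + T*(-1742 - T))
√((731*(-304 + 120) - 1*(-2232865)) + c(1890, -488)) = √((731*(-304 + 120) - 1*(-2232865)) + 1890*(-1742 + (-488)² - 1*1890)) = √((731*(-184) + 2232865) + 1890*(-1742 + 238144 - 1890)) = √((-134504 + 2232865) + 1890*234512) = √(2098361 + 443227680) = √445326041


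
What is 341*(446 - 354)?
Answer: 31372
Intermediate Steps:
341*(446 - 354) = 341*92 = 31372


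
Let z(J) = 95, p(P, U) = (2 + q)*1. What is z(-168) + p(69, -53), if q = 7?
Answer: 104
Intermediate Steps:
p(P, U) = 9 (p(P, U) = (2 + 7)*1 = 9*1 = 9)
z(-168) + p(69, -53) = 95 + 9 = 104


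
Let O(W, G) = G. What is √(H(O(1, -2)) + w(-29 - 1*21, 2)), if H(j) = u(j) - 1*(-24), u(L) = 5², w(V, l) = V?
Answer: I ≈ 1.0*I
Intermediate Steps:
u(L) = 25
H(j) = 49 (H(j) = 25 - 1*(-24) = 25 + 24 = 49)
√(H(O(1, -2)) + w(-29 - 1*21, 2)) = √(49 + (-29 - 1*21)) = √(49 + (-29 - 21)) = √(49 - 50) = √(-1) = I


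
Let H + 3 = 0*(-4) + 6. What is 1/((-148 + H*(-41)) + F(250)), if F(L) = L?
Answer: -1/21 ≈ -0.047619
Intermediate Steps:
H = 3 (H = -3 + (0*(-4) + 6) = -3 + (0 + 6) = -3 + 6 = 3)
1/((-148 + H*(-41)) + F(250)) = 1/((-148 + 3*(-41)) + 250) = 1/((-148 - 123) + 250) = 1/(-271 + 250) = 1/(-21) = -1/21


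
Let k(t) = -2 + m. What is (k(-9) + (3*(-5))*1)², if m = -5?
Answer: 484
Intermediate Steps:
k(t) = -7 (k(t) = -2 - 5 = -7)
(k(-9) + (3*(-5))*1)² = (-7 + (3*(-5))*1)² = (-7 - 15*1)² = (-7 - 15)² = (-22)² = 484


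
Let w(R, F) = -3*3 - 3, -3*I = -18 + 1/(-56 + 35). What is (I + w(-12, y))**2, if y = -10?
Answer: 142129/3969 ≈ 35.810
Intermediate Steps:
I = 379/63 (I = -(-18 + 1/(-56 + 35))/3 = -(-18 + 1/(-21))/3 = -(-18 - 1/21)/3 = -1/3*(-379/21) = 379/63 ≈ 6.0159)
w(R, F) = -12 (w(R, F) = -9 - 3 = -12)
(I + w(-12, y))**2 = (379/63 - 12)**2 = (-377/63)**2 = 142129/3969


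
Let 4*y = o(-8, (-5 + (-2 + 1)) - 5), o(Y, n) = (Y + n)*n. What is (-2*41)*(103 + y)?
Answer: -25461/2 ≈ -12731.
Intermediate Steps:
o(Y, n) = n*(Y + n)
y = 209/4 (y = (((-5 + (-2 + 1)) - 5)*(-8 + ((-5 + (-2 + 1)) - 5)))/4 = (((-5 - 1) - 5)*(-8 + ((-5 - 1) - 5)))/4 = ((-6 - 5)*(-8 + (-6 - 5)))/4 = (-11*(-8 - 11))/4 = (-11*(-19))/4 = (¼)*209 = 209/4 ≈ 52.250)
(-2*41)*(103 + y) = (-2*41)*(103 + 209/4) = -82*621/4 = -25461/2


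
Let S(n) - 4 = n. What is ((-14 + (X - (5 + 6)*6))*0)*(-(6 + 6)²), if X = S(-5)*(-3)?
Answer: 0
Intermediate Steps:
S(n) = 4 + n
X = 3 (X = (4 - 5)*(-3) = -1*(-3) = 3)
((-14 + (X - (5 + 6)*6))*0)*(-(6 + 6)²) = ((-14 + (3 - (5 + 6)*6))*0)*(-(6 + 6)²) = ((-14 + (3 - 11*6))*0)*(-1*12²) = ((-14 + (3 - 1*66))*0)*(-1*144) = ((-14 + (3 - 66))*0)*(-144) = ((-14 - 63)*0)*(-144) = -77*0*(-144) = 0*(-144) = 0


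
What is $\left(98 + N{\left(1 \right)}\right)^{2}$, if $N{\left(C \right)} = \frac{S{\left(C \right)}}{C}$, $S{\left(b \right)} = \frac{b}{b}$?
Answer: $9801$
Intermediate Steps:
$S{\left(b \right)} = 1$
$N{\left(C \right)} = \frac{1}{C}$ ($N{\left(C \right)} = 1 \frac{1}{C} = \frac{1}{C}$)
$\left(98 + N{\left(1 \right)}\right)^{2} = \left(98 + 1^{-1}\right)^{2} = \left(98 + 1\right)^{2} = 99^{2} = 9801$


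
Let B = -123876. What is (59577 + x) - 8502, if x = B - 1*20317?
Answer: -93118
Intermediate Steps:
x = -144193 (x = -123876 - 1*20317 = -123876 - 20317 = -144193)
(59577 + x) - 8502 = (59577 - 144193) - 8502 = -84616 - 8502 = -93118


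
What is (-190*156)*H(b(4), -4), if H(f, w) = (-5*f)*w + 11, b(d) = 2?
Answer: -1511640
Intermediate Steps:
H(f, w) = 11 - 5*f*w (H(f, w) = -5*f*w + 11 = 11 - 5*f*w)
(-190*156)*H(b(4), -4) = (-190*156)*(11 - 5*2*(-4)) = -29640*(11 + 40) = -29640*51 = -1511640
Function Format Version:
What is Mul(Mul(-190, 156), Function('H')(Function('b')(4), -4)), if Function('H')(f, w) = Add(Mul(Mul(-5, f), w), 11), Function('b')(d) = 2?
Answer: -1511640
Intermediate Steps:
Function('H')(f, w) = Add(11, Mul(-5, f, w)) (Function('H')(f, w) = Add(Mul(-5, f, w), 11) = Add(11, Mul(-5, f, w)))
Mul(Mul(-190, 156), Function('H')(Function('b')(4), -4)) = Mul(Mul(-190, 156), Add(11, Mul(-5, 2, -4))) = Mul(-29640, Add(11, 40)) = Mul(-29640, 51) = -1511640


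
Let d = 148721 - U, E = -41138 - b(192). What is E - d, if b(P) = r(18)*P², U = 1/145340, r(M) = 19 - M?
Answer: -32951920819/145340 ≈ -2.2672e+5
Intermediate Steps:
U = 1/145340 ≈ 6.8804e-6
b(P) = P² (b(P) = (19 - 1*18)*P² = (19 - 18)*P² = 1*P² = P²)
E = -78002 (E = -41138 - 1*192² = -41138 - 1*36864 = -41138 - 36864 = -78002)
d = 21615110139/145340 (d = 148721 - 1*1/145340 = 148721 - 1/145340 = 21615110139/145340 ≈ 1.4872e+5)
E - d = -78002 - 1*21615110139/145340 = -78002 - 21615110139/145340 = -32951920819/145340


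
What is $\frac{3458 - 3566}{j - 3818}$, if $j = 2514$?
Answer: $\frac{27}{326} \approx 0.082822$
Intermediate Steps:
$\frac{3458 - 3566}{j - 3818} = \frac{3458 - 3566}{2514 - 3818} = - \frac{108}{-1304} = \left(-108\right) \left(- \frac{1}{1304}\right) = \frac{27}{326}$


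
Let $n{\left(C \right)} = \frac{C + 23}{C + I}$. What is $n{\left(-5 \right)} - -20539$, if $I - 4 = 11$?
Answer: $\frac{102704}{5} \approx 20541.0$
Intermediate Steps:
$I = 15$ ($I = 4 + 11 = 15$)
$n{\left(C \right)} = \frac{23 + C}{15 + C}$ ($n{\left(C \right)} = \frac{C + 23}{C + 15} = \frac{23 + C}{15 + C}$)
$n{\left(-5 \right)} - -20539 = \frac{23 - 5}{15 - 5} - -20539 = \frac{1}{10} \cdot 18 + 20539 = \frac{9}{5} + 20539 = \frac{102704}{5}$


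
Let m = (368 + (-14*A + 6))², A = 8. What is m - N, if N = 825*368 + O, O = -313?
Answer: -234643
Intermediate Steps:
m = 68644 (m = (368 + (-14*8 + 6))² = (368 + (-112 + 6))² = (368 - 106)² = 262² = 68644)
N = 303287 (N = 825*368 - 313 = 303600 - 313 = 303287)
m - N = 68644 - 1*303287 = 68644 - 303287 = -234643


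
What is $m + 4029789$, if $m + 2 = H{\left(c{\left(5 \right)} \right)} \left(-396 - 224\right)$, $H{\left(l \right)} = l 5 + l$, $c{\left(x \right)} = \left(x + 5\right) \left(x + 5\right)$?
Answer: $3657787$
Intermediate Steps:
$c{\left(x \right)} = \left(5 + x\right)^{2}$ ($c{\left(x \right)} = \left(5 + x\right) \left(5 + x\right) = \left(5 + x\right)^{2}$)
$H{\left(l \right)} = 6 l$ ($H{\left(l \right)} = 5 l + l = 6 l$)
$m = -372002$ ($m = -2 + 6 \left(5 + 5\right)^{2} \left(-396 - 224\right) = -2 + 6 \cdot 10^{2} \left(-620\right) = -2 + 6 \cdot 100 \left(-620\right) = -2 + 600 \left(-620\right) = -2 - 372000 = -372002$)
$m + 4029789 = -372002 + 4029789 = 3657787$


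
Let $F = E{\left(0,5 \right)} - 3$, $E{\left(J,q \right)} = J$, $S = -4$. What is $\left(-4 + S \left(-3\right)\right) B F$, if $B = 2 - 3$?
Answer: $24$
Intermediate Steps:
$F = -3$ ($F = 0 - 3 = -3$)
$B = -1$
$\left(-4 + S \left(-3\right)\right) B F = \left(-4 - -12\right) \left(-1\right) \left(-3\right) = \left(-4 + 12\right) \left(-1\right) \left(-3\right) = 8 \left(-1\right) \left(-3\right) = \left(-8\right) \left(-3\right) = 24$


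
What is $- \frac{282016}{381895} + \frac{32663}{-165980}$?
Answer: $- \frac{11856570413}{12677386420} \approx -0.93525$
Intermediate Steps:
$- \frac{282016}{381895} + \frac{32663}{-165980} = \left(-282016\right) \frac{1}{381895} + 32663 \left(- \frac{1}{165980}\right) = - \frac{282016}{381895} - \frac{32663}{165980} = - \frac{11856570413}{12677386420}$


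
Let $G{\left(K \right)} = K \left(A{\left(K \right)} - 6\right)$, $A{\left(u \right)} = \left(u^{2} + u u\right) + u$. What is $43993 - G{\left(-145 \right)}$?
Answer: $6119348$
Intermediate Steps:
$A{\left(u \right)} = u + 2 u^{2}$ ($A{\left(u \right)} = \left(u^{2} + u^{2}\right) + u = 2 u^{2} + u = u + 2 u^{2}$)
$G{\left(K \right)} = K \left(-6 + K \left(1 + 2 K\right)\right)$ ($G{\left(K \right)} = K \left(K \left(1 + 2 K\right) - 6\right) = K \left(-6 + K \left(1 + 2 K\right)\right)$)
$43993 - G{\left(-145 \right)} = 43993 - - 145 \left(-6 - 145 \left(1 + 2 \left(-145\right)\right)\right) = 43993 - - 145 \left(-6 - 145 \left(1 - 290\right)\right) = 43993 - - 145 \left(-6 - -41905\right) = 43993 - - 145 \left(-6 + 41905\right) = 43993 - \left(-145\right) 41899 = 43993 - -6075355 = 43993 + 6075355 = 6119348$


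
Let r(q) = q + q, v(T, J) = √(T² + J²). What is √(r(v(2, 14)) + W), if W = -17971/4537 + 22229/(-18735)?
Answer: √(-37191175020062310 + 144502363009660500*√2)/85000695 ≈ 4.8101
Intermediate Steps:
v(T, J) = √(J² + T²)
r(q) = 2*q
W = -437539658/85000695 (W = -17971*1/4537 + 22229*(-1/18735) = -17971/4537 - 22229/18735 = -437539658/85000695 ≈ -5.1475)
√(r(v(2, 14)) + W) = √(2*√(14² + 2²) - 437539658/85000695) = √(2*√(196 + 4) - 437539658/85000695) = √(2*√200 - 437539658/85000695) = √(2*(10*√2) - 437539658/85000695) = √(20*√2 - 437539658/85000695) = √(-437539658/85000695 + 20*√2)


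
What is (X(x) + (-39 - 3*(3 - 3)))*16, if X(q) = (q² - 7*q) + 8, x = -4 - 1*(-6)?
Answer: -656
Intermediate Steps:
x = 2 (x = -4 + 6 = 2)
X(q) = 8 + q² - 7*q
(X(x) + (-39 - 3*(3 - 3)))*16 = ((8 + 2² - 7*2) + (-39 - 3*(3 - 3)))*16 = ((8 + 4 - 14) + (-39 - 3*0))*16 = (-2 + (-39 - 1*0))*16 = (-2 + (-39 + 0))*16 = (-2 - 39)*16 = -41*16 = -656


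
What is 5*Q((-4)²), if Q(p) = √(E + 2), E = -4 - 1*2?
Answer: 10*I ≈ 10.0*I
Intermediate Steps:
E = -6 (E = -4 - 2 = -6)
Q(p) = 2*I (Q(p) = √(-6 + 2) = √(-4) = 2*I)
5*Q((-4)²) = 5*(2*I) = 10*I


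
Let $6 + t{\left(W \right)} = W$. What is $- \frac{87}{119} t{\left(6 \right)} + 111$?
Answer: $111$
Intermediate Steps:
$t{\left(W \right)} = -6 + W$
$- \frac{87}{119} t{\left(6 \right)} + 111 = - \frac{87}{119} \left(-6 + 6\right) + 111 = \left(-87\right) \frac{1}{119} \cdot 0 + 111 = \left(- \frac{87}{119}\right) 0 + 111 = 0 + 111 = 111$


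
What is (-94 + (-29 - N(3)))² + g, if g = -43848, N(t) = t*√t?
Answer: -28692 + 738*√3 ≈ -27414.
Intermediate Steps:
N(t) = t^(3/2)
(-94 + (-29 - N(3)))² + g = (-94 + (-29 - 3^(3/2)))² - 43848 = (-94 + (-29 - 3*√3))² - 43848 = (-123 - 3*√3)² - 43848 = -43848 + (-123 - 3*√3)²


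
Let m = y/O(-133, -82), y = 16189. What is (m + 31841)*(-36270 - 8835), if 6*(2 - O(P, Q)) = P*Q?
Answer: -7820727082800/5447 ≈ -1.4358e+9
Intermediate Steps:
O(P, Q) = 2 - P*Q/6
m = -48567/5447 (m = 16189/(2 - ⅙*(-133)*(-82)) = 16189/(2 - 5453/3) = 16189/(-5447/3) = 16189*(-3/5447) = -48567/5447 ≈ -8.9163)
(m + 31841)*(-36270 - 8835) = (-48567/5447 + 31841)*(-36270 - 8835) = (173389360/5447)*(-45105) = -7820727082800/5447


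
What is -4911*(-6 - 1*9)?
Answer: 73665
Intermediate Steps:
-4911*(-6 - 1*9) = -4911*(-6 - 9) = -4911*(-15) = 73665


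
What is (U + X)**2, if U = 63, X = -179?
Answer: 13456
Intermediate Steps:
(U + X)**2 = (63 - 179)**2 = (-116)**2 = 13456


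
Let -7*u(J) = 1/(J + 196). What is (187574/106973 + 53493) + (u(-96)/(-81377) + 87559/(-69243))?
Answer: 22570994294568196659239/421939094578052100 ≈ 53494.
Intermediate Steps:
u(J) = -1/(7*(196 + J)) (u(J) = -1/(7*(J + 196)) = -1/(7*(196 + J)))
(187574/106973 + 53493) + (u(-96)/(-81377) + 87559/(-69243)) = (187574/106973 + 53493) + (-1/(1372 + 7*(-96))/(-81377) + 87559/(-69243)) = (187574*(1/106973) + 53493) + (-1/(1372 - 672)*(-1/81377) + 87559*(-1/69243)) = (187574/106973 + 53493) + (-1/700*(-1/81377) - 87559/69243) = 5722494263/106973 + (-1*1/700*(-1/81377) - 87559/69243) = 5722494263/106973 + (-1/700*(-1/81377) - 87559/69243) = 5722494263/106973 + (1/56963900 - 87559/69243) = 5722494263/106973 - 4987702050857/3944351327700 = 22570994294568196659239/421939094578052100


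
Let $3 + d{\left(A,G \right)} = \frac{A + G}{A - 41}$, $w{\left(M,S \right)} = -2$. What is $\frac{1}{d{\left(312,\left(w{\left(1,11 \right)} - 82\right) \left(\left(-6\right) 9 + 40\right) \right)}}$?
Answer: $\frac{271}{675} \approx 0.40148$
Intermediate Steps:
$d{\left(A,G \right)} = -3 + \frac{A + G}{-41 + A}$ ($d{\left(A,G \right)} = -3 + \frac{A + G}{A - 41} = -3 + \frac{A + G}{-41 + A}$)
$\frac{1}{d{\left(312,\left(w{\left(1,11 \right)} - 82\right) \left(\left(-6\right) 9 + 40\right) \right)}} = \frac{1}{\frac{1}{-41 + 312} \left(123 + \left(-2 - 82\right) \left(\left(-6\right) 9 + 40\right) - 624\right)} = \frac{1}{\frac{1}{271} \left(123 - 84 \left(-54 + 40\right) - 624\right)} = \frac{1}{\frac{1}{271} \left(123 - -1176 - 624\right)} = \frac{1}{\frac{1}{271} \left(123 + 1176 - 624\right)} = \frac{1}{\frac{1}{271} \cdot 675} = \frac{1}{\frac{675}{271}} = \frac{271}{675}$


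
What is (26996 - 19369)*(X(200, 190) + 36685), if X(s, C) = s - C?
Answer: 279872765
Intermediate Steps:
(26996 - 19369)*(X(200, 190) + 36685) = (26996 - 19369)*((200 - 1*190) + 36685) = 7627*((200 - 190) + 36685) = 7627*(10 + 36685) = 7627*36695 = 279872765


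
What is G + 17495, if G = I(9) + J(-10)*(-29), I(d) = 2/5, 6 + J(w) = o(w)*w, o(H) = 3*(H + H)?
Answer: 1347/5 ≈ 269.40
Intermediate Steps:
o(H) = 6*H (o(H) = 3*(2*H) = 6*H)
J(w) = -6 + 6*w**2 (J(w) = -6 + (6*w)*w = -6 + 6*w**2)
I(d) = 2/5 (I(d) = 2*(1/5) = 2/5)
G = -86128/5 (G = 2/5 + (-6 + 6*(-10)**2)*(-29) = 2/5 + (-6 + 6*100)*(-29) = 2/5 + (-6 + 600)*(-29) = 2/5 + 594*(-29) = 2/5 - 17226 = -86128/5 ≈ -17226.)
G + 17495 = -86128/5 + 17495 = 1347/5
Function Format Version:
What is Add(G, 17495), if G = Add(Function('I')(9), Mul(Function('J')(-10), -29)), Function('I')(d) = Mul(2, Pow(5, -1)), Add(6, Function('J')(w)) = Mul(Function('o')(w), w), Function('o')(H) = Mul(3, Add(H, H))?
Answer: Rational(1347, 5) ≈ 269.40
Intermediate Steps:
Function('o')(H) = Mul(6, H) (Function('o')(H) = Mul(3, Mul(2, H)) = Mul(6, H))
Function('J')(w) = Add(-6, Mul(6, Pow(w, 2))) (Function('J')(w) = Add(-6, Mul(Mul(6, w), w)) = Add(-6, Mul(6, Pow(w, 2))))
Function('I')(d) = Rational(2, 5) (Function('I')(d) = Mul(2, Rational(1, 5)) = Rational(2, 5))
G = Rational(-86128, 5) (G = Add(Rational(2, 5), Mul(Add(-6, Mul(6, Pow(-10, 2))), -29)) = Add(Rational(2, 5), Mul(Add(-6, Mul(6, 100)), -29)) = Add(Rational(2, 5), Mul(Add(-6, 600), -29)) = Add(Rational(2, 5), Mul(594, -29)) = Add(Rational(2, 5), -17226) = Rational(-86128, 5) ≈ -17226.)
Add(G, 17495) = Add(Rational(-86128, 5), 17495) = Rational(1347, 5)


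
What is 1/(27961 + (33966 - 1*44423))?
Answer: 1/17504 ≈ 5.7130e-5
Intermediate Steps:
1/(27961 + (33966 - 1*44423)) = 1/(27961 + (33966 - 44423)) = 1/(27961 - 10457) = 1/17504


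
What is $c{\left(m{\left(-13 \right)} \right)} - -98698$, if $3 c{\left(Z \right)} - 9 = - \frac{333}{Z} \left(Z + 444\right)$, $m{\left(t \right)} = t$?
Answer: $\frac{1330954}{13} \approx 1.0238 \cdot 10^{5}$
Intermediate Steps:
$c{\left(Z \right)} = 3 - \frac{111 \left(444 + Z\right)}{Z}$ ($c{\left(Z \right)} = 3 + \frac{- \frac{333}{Z} \left(Z + 444\right)}{3} = 3 + \frac{- \frac{333}{Z} \left(444 + Z\right)}{3} = 3 + \frac{\left(-333\right) \frac{1}{Z} \left(444 + Z\right)}{3} = 3 - \frac{111 \left(444 + Z\right)}{Z}$)
$c{\left(m{\left(-13 \right)} \right)} - -98698 = \left(-108 - \frac{49284}{-13}\right) - -98698 = \left(-108 - - \frac{49284}{13}\right) + 98698 = \left(-108 + \frac{49284}{13}\right) + 98698 = \frac{47880}{13} + 98698 = \frac{1330954}{13}$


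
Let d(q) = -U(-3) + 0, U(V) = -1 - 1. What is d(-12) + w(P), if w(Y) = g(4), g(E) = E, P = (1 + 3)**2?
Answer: 6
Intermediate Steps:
U(V) = -2
d(q) = 2 (d(q) = -1*(-2) + 0 = 2 + 0 = 2)
P = 16 (P = 4**2 = 16)
w(Y) = 4
d(-12) + w(P) = 2 + 4 = 6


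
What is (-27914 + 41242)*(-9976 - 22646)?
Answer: -434786016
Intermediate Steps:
(-27914 + 41242)*(-9976 - 22646) = 13328*(-32622) = -434786016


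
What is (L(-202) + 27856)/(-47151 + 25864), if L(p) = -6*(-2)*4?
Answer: -27904/21287 ≈ -1.3108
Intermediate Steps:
L(p) = 48 (L(p) = 12*4 = 48)
(L(-202) + 27856)/(-47151 + 25864) = (48 + 27856)/(-47151 + 25864) = 27904/(-21287) = 27904*(-1/21287) = -27904/21287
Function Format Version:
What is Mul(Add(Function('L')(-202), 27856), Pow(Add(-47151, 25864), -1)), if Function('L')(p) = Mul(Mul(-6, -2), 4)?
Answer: Rational(-27904, 21287) ≈ -1.3108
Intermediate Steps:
Function('L')(p) = 48 (Function('L')(p) = Mul(12, 4) = 48)
Mul(Add(Function('L')(-202), 27856), Pow(Add(-47151, 25864), -1)) = Mul(Add(48, 27856), Pow(Add(-47151, 25864), -1)) = Mul(27904, Pow(-21287, -1)) = Mul(27904, Rational(-1, 21287)) = Rational(-27904, 21287)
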